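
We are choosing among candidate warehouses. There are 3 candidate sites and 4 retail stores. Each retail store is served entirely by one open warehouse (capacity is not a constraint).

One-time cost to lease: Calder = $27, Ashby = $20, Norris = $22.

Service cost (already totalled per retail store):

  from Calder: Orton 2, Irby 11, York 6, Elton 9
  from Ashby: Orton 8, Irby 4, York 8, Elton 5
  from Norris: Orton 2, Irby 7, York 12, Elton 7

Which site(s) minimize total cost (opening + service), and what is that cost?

Open Ashby only; minimum total cost 45.

For any fixed open set, each retail store goes to its cheapest open site; total = fixed + service.
{Ashby}: Orton→Ashby 8, Irby→Ashby 4, York→Ashby 8, Elton→Ashby 5. Service 25; fixed 20; total 45.
{Norris}: service 28 + fixed 22 = 50
{Calder}: Orton→Calder 2, Irby→Calder 11, York→Calder 6, Elton→Calder 9. Service 28; fixed 27; total 55.
{Calder, Ashby, Norris}: Orton→Calder 2, Irby→Ashby 4, York→Calder 6, Elton→Ashby 5. Service 17; fixed 69; total 86.
No other subset beats 45.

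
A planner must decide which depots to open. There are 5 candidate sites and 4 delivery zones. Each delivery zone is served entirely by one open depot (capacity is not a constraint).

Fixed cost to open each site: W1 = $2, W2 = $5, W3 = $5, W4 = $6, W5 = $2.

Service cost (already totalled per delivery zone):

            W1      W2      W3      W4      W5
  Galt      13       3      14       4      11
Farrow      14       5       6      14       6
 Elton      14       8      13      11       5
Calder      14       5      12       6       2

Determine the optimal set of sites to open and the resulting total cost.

Open W2 and W5; minimum total cost 22.

For any fixed open set, each delivery zone goes to its cheapest open site; total = fixed + service.
{W2, W5}: Galt→W2 3, Farrow→W2 5, Elton→W5 5, Calder→W5 2. Service 15; fixed 7; total 22.
{W1, W2, W5}: service 15 + fixed 9 = 24
{W4, W5}: Galt→W4 4, Farrow→W5 6, Elton→W5 5, Calder→W5 2. Service 17; fixed 8; total 25.
{W1, W2, W3, W4, W5}: service 15 + fixed 20 = 35
No other subset beats 22.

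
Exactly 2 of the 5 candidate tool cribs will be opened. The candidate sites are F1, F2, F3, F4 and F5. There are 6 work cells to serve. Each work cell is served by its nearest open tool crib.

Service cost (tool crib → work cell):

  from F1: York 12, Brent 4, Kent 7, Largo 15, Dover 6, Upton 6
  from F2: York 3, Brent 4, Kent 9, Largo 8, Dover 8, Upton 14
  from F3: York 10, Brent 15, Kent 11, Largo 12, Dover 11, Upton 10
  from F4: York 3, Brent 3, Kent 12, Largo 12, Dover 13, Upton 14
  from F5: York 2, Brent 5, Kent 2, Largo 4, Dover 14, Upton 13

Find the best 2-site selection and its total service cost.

With exactly 2 open, each work cell uses its cheapest among the chosen.
{F1, F5}: York→F5 2, Brent→F1 4, Kent→F5 2, Largo→F5 4, Dover→F1 6, Upton→F1 6. Service cost 24.
{F2, F5}: service cost 33
{F1, F2}: service cost 34
Among all 10 size-2 choices, {F1, F5} is lowest.

Choose F1 and F5; total service cost 24.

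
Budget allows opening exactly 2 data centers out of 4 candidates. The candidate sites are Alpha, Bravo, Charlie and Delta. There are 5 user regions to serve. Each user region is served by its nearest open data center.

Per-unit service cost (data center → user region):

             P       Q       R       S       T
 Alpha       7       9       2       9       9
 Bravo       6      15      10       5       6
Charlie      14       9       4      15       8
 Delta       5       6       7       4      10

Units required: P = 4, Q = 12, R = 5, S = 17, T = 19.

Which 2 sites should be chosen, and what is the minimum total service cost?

Choose Bravo and Delta; total service cost 309.

With exactly 2 open, each user region uses its cheapest among the chosen.
{Bravo, Delta}: P→Delta 5·4=20, Q→Delta 6·12=72, R→Delta 7·5=35, S→Delta 4·17=68, T→Bravo 6·19=114. Service cost 309.
{Charlie, Delta}: service cost 332
{Alpha, Bravo}: service cost 341
Among all 6 size-2 choices, {Bravo, Delta} is lowest.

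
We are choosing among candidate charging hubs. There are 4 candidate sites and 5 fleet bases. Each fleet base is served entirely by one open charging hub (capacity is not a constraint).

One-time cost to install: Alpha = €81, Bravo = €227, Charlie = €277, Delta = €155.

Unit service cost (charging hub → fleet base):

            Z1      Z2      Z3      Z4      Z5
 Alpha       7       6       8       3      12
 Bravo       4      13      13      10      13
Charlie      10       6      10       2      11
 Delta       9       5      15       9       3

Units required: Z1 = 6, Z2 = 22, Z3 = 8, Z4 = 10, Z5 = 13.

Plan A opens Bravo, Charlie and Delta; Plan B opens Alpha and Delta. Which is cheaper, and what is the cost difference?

Plan A: {Bravo, Charlie, Delta}: Z1→Bravo 4·6=24, Z2→Delta 5·22=110, Z3→Charlie 10·8=80, Z4→Charlie 2·10=20, Z5→Delta 3·13=39. Service 273; fixed 659; total 932.
Plan B: {Alpha, Delta}: Z1→Alpha 7·6=42, Z2→Delta 5·22=110, Z3→Alpha 8·8=64, Z4→Alpha 3·10=30, Z5→Delta 3·13=39. Service 285; fixed 236; total 521.
Difference: |932 − 521| = 411.

Plan B is cheaper by 411.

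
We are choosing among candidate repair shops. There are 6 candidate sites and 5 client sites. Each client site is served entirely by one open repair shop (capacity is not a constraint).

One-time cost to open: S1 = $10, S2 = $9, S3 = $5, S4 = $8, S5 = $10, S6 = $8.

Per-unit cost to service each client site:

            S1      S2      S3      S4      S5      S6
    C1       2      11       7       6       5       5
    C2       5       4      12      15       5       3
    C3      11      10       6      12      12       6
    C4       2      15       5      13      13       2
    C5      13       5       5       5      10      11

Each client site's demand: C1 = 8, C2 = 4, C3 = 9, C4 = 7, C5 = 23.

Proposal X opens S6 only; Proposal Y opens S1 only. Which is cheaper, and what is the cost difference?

Proposal X: {S6}: C1→S6 5·8=40, C2→S6 3·4=12, C3→S6 6·9=54, C4→S6 2·7=14, C5→S6 11·23=253. Service 373; fixed 8; total 381.
Proposal Y: {S1}: C1→S1 2·8=16, C2→S1 5·4=20, C3→S1 11·9=99, C4→S1 2·7=14, C5→S1 13·23=299. Service 448; fixed 10; total 458.
Difference: |381 − 458| = 77.

Proposal X is cheaper by 77.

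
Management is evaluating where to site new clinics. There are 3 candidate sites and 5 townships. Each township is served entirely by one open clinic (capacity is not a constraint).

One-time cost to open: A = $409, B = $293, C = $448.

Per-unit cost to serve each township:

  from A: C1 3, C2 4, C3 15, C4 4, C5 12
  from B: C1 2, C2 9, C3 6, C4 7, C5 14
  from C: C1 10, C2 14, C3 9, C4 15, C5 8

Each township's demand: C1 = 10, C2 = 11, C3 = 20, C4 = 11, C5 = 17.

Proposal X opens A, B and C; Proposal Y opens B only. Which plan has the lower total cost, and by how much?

Proposal X: {A, B, C}: C1→B 2·10=20, C2→A 4·11=44, C3→B 6·20=120, C4→A 4·11=44, C5→C 8·17=136. Service 364; fixed 1150; total 1514.
Proposal Y: {B}: C1→B 2·10=20, C2→B 9·11=99, C3→B 6·20=120, C4→B 7·11=77, C5→B 14·17=238. Service 554; fixed 293; total 847.
Difference: |1514 − 847| = 667.

Proposal Y is cheaper by 667.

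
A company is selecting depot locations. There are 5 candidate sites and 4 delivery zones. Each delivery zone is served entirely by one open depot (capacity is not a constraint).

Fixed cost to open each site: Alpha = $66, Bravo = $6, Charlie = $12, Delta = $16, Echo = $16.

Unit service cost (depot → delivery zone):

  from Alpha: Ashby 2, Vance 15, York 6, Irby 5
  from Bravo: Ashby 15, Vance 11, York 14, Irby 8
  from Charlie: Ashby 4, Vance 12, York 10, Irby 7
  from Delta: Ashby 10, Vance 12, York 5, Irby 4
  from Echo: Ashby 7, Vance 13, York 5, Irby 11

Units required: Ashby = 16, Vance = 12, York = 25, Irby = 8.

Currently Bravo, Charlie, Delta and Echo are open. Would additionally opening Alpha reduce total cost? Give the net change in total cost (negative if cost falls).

Current service cost with {Bravo, Charlie, Delta, Echo}: 353.
Adding Alpha: each delivery zone re-picks its cheapest; new service cost 321, saving 32.
Extra fixed cost: 66. Net change = 66 − 32 = 34.
(Totals: 403 → 437.)

No — net change +34 (cost rises by 34).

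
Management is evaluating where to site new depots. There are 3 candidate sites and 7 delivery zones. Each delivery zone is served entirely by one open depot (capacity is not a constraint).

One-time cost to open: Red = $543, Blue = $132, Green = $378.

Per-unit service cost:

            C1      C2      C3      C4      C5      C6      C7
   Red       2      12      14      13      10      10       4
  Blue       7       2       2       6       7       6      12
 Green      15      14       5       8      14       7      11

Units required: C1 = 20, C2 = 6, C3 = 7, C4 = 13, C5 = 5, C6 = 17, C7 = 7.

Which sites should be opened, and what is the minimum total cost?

For any fixed open set, each delivery zone goes to its cheapest open site; total = fixed + service.
{Blue}: C1→Blue 7·20=140, C2→Blue 2·6=12, C3→Blue 2·7=14, C4→Blue 6·13=78, C5→Blue 7·5=35, C6→Blue 6·17=102, C7→Blue 12·7=84. Service 465; fixed 132; total 597.
{Blue, Green}: service 458 + fixed 510 = 968
{Red, Blue}: C1→Red 2·20=40, C2→Blue 2·6=12, C3→Blue 2·7=14, C4→Blue 6·13=78, C5→Blue 7·5=35, C6→Blue 6·17=102, C7→Red 4·7=28. Service 309; fixed 675; total 984.
{Red, Blue, Green}: C1→Red 2·20=40, C2→Blue 2·6=12, C3→Blue 2·7=14, C4→Blue 6·13=78, C5→Blue 7·5=35, C6→Blue 6·17=102, C7→Red 4·7=28. Service 309; fixed 1053; total 1362.
(All 7 nonempty subsets were checked; Blue only is lowest.)

Open Blue only; minimum total cost 597.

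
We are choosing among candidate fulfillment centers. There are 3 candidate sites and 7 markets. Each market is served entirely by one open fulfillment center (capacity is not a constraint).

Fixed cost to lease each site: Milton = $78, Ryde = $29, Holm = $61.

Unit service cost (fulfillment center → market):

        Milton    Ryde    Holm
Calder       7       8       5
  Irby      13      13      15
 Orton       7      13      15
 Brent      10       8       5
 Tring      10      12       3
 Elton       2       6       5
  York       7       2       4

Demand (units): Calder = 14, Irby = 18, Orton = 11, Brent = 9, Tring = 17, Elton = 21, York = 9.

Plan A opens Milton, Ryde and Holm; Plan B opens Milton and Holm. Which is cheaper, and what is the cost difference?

Plan A: {Milton, Ryde, Holm}: Calder→Holm 5·14=70, Irby→Milton 13·18=234, Orton→Milton 7·11=77, Brent→Holm 5·9=45, Tring→Holm 3·17=51, Elton→Milton 2·21=42, York→Ryde 2·9=18. Service 537; fixed 168; total 705.
Plan B: {Milton, Holm}: Calder→Holm 5·14=70, Irby→Milton 13·18=234, Orton→Milton 7·11=77, Brent→Holm 5·9=45, Tring→Holm 3·17=51, Elton→Milton 2·21=42, York→Holm 4·9=36. Service 555; fixed 139; total 694.
Difference: |705 − 694| = 11.

Plan B is cheaper by 11.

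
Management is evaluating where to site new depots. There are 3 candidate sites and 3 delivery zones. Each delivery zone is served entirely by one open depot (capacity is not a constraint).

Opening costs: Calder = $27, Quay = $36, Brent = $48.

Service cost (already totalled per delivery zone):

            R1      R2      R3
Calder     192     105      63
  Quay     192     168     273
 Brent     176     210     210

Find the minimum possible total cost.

For any fixed open set, each delivery zone goes to its cheapest open site; total = fixed + service.
{Calder}: R1→Calder 192, R2→Calder 105, R3→Calder 63. Service 360; fixed 27; total 387.
{Calder, Brent}: R1→Brent 176, R2→Calder 105, R3→Calder 63. Service 344; fixed 75; total 419.
{Calder, Quay}: service 360 + fixed 63 = 423
{Calder, Quay, Brent}: service 344 + fixed 111 = 455
(All 7 nonempty subsets were checked; Calder only is lowest.)

Minimum total cost: 387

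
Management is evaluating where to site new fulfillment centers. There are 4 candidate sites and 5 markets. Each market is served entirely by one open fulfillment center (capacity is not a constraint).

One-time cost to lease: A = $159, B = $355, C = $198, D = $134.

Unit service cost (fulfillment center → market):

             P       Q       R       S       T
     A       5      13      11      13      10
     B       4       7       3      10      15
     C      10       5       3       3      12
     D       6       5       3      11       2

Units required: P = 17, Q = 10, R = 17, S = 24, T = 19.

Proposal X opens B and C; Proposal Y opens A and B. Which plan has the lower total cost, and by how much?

Proposal X: {B, C}: P→B 4·17=68, Q→C 5·10=50, R→B 3·17=51, S→C 3·24=72, T→C 12·19=228. Service 469; fixed 553; total 1022.
Proposal Y: {A, B}: P→B 4·17=68, Q→B 7·10=70, R→B 3·17=51, S→B 10·24=240, T→A 10·19=190. Service 619; fixed 514; total 1133.
Difference: |1022 − 1133| = 111.

Proposal X is cheaper by 111.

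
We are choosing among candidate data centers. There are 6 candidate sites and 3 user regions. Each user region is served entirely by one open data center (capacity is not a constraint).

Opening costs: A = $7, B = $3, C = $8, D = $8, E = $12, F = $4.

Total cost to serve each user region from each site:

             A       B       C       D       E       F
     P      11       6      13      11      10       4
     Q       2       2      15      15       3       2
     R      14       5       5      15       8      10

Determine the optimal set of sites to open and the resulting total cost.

Open B only; minimum total cost 16.

For any fixed open set, each user region goes to its cheapest open site; total = fixed + service.
{B}: P→B 6, Q→B 2, R→B 5. Service 13; fixed 3; total 16.
{B, F}: service 11 + fixed 7 = 18
{F}: service 16 + fixed 4 = 20
{A, B, C, D, E, F}: service 11 + fixed 42 = 53
No other subset beats 16.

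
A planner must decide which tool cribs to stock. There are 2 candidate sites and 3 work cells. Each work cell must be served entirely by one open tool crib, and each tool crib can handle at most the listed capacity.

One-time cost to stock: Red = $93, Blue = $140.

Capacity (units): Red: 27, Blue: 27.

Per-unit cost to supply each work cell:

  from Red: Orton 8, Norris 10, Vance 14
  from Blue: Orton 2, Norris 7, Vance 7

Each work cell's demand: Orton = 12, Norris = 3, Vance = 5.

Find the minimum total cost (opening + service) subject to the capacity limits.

Open {Blue}: Orton→Blue 2·12=24, Norris→Blue 7·3=21, Vance→Blue 7·5=35.
Loads: Blue carries 20/27. Service 80; fixed 140; total 220.
Next best feasible plan costs 289.

Minimum total cost: 220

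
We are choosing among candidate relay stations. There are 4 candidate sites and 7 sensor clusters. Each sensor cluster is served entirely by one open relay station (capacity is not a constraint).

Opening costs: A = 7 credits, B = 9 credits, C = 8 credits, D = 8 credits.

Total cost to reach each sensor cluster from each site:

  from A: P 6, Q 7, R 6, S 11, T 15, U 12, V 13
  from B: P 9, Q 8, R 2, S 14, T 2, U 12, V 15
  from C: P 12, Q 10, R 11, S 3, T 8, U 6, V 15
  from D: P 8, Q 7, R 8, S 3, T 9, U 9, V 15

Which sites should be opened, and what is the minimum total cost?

Open B and C; minimum total cost 62.

For any fixed open set, each sensor cluster goes to its cheapest open site; total = fixed + service.
{B, C}: P→B 9, Q→B 8, R→B 2, S→C 3, T→B 2, U→C 6, V→B 15. Service 45; fixed 17; total 62.
{A, B, C}: P→A 6, Q→A 7, R→B 2, S→C 3, T→B 2, U→C 6, V→A 13. Service 39; fixed 24; total 63.
{B, D}: service 46 + fixed 17 = 63
{A, B, C, D}: service 39 + fixed 32 = 71
(All 15 nonempty subsets were checked; B and C is lowest.)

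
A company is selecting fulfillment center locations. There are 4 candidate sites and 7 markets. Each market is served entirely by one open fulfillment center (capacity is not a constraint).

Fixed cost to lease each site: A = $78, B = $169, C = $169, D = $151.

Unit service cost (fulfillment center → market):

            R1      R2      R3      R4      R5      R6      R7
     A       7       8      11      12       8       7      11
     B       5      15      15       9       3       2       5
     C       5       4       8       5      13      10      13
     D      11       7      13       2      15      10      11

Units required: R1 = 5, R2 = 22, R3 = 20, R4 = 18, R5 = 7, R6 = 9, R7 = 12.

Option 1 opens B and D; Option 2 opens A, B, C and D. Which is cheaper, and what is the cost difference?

Option 1 is cheaper by 81.

Option 1: {B, D}: R1→B 5·5=25, R2→D 7·22=154, R3→D 13·20=260, R4→D 2·18=36, R5→B 3·7=21, R6→B 2·9=18, R7→B 5·12=60. Service 574; fixed 320; total 894.
Option 2: {A, B, C, D}: R1→B 5·5=25, R2→C 4·22=88, R3→C 8·20=160, R4→D 2·18=36, R5→B 3·7=21, R6→B 2·9=18, R7→B 5·12=60. Service 408; fixed 567; total 975.
Difference: |894 − 975| = 81.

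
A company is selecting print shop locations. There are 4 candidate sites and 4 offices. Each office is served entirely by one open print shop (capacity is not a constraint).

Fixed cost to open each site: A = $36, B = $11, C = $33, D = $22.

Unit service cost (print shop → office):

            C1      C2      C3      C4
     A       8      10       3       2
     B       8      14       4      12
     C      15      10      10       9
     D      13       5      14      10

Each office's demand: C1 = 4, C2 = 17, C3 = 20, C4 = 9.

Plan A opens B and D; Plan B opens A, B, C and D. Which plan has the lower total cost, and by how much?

Plan B is cheaper by 23.

Plan A: {B, D}: C1→B 8·4=32, C2→D 5·17=85, C3→B 4·20=80, C4→D 10·9=90. Service 287; fixed 33; total 320.
Plan B: {A, B, C, D}: C1→A 8·4=32, C2→D 5·17=85, C3→A 3·20=60, C4→A 2·9=18. Service 195; fixed 102; total 297.
Difference: |320 − 297| = 23.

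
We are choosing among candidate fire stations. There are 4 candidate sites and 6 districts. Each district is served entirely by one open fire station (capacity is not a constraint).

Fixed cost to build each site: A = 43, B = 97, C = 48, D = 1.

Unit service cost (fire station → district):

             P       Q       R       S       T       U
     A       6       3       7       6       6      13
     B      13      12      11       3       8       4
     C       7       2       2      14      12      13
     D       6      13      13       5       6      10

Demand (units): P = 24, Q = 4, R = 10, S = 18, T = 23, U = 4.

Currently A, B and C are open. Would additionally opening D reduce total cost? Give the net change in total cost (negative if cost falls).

Current service cost with {A, B, C}: 380.
Adding D: each district re-picks its cheapest; new service cost 380, saving 0.
Extra fixed cost: 1. Net change = 1 − 0 = 1.
(Totals: 568 → 569.)

No — net change +1 (cost rises by 1).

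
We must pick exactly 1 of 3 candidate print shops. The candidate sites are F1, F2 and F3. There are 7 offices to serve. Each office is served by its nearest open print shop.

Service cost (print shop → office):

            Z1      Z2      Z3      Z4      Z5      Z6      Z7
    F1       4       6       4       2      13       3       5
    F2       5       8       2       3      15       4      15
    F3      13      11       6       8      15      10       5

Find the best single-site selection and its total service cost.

Choose F1 only; total service cost 37.

With exactly 1 open, each office uses its cheapest among the chosen.
{F1}: Z1→F1 4, Z2→F1 6, Z3→F1 4, Z4→F1 2, Z5→F1 13, Z6→F1 3, Z7→F1 5. Service cost 37.
{F2}: service cost 52
{F3}: service cost 68
Among all 3 size-1 choices, {F1} is lowest.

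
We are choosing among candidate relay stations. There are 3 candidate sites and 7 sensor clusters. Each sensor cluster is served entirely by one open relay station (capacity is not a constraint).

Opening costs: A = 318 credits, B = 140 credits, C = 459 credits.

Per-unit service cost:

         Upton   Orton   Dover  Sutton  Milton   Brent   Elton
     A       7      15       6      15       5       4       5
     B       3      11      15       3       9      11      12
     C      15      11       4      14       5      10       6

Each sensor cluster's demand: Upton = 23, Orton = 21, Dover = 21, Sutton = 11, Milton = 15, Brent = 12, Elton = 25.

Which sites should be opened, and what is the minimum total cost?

For any fixed open set, each sensor cluster goes to its cheapest open site; total = fixed + service.
{A, B}: Upton→B 3·23=69, Orton→B 11·21=231, Dover→A 6·21=126, Sutton→B 3·11=33, Milton→A 5·15=75, Brent→A 4·12=48, Elton→A 5·25=125. Service 707; fixed 458; total 1165.
{A}: service 1015 + fixed 318 = 1333
{B}: Upton→B 3·23=69, Orton→B 11·21=231, Dover→B 15·21=315, Sutton→B 3·11=33, Milton→B 9·15=135, Brent→B 11·12=132, Elton→B 12·25=300. Service 1215; fixed 140; total 1355.
{A, B, C}: Upton→B 3·23=69, Orton→B 11·21=231, Dover→C 4·21=84, Sutton→B 3·11=33, Milton→A 5·15=75, Brent→A 4·12=48, Elton→A 5·25=125. Service 665; fixed 917; total 1582.
No other subset beats 1165.

Open A and B; minimum total cost 1165.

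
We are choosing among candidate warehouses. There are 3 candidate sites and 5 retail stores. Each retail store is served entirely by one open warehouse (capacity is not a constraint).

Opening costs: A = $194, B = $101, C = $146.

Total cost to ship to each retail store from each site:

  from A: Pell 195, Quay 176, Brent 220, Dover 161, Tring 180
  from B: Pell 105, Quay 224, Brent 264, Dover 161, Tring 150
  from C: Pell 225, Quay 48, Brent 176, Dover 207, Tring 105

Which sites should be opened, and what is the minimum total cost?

Open B and C; minimum total cost 842.

For any fixed open set, each retail store goes to its cheapest open site; total = fixed + service.
{B, C}: Pell→B 105, Quay→C 48, Brent→C 176, Dover→B 161, Tring→C 105. Service 595; fixed 247; total 842.
{C}: service 761 + fixed 146 = 907
{B}: Pell→B 105, Quay→B 224, Brent→B 264, Dover→B 161, Tring→B 150. Service 904; fixed 101; total 1005.
{A, B, C}: Pell→B 105, Quay→C 48, Brent→C 176, Dover→A 161, Tring→C 105. Service 595; fixed 441; total 1036.
No other subset beats 842.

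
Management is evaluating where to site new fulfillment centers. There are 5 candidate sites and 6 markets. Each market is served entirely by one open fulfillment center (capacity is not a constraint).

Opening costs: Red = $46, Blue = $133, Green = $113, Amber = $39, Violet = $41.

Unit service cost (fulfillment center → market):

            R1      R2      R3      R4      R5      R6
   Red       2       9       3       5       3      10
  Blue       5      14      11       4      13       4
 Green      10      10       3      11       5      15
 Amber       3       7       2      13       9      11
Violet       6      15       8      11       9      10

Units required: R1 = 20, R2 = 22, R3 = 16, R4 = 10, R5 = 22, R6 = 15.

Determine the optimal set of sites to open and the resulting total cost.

For any fixed open set, each market goes to its cheapest open site; total = fixed + service.
{Red, Amber}: R1→Red 2·20=40, R2→Amber 7·22=154, R3→Amber 2·16=32, R4→Red 5·10=50, R5→Red 3·22=66, R6→Red 10·15=150. Service 492; fixed 85; total 577.
{Red}: service 552 + fixed 46 = 598
{Red, Blue, Amber}: service 392 + fixed 218 = 610
{Red, Blue, Green, Amber, Violet}: service 392 + fixed 372 = 764
No other subset beats 577.

Open Red and Amber; minimum total cost 577.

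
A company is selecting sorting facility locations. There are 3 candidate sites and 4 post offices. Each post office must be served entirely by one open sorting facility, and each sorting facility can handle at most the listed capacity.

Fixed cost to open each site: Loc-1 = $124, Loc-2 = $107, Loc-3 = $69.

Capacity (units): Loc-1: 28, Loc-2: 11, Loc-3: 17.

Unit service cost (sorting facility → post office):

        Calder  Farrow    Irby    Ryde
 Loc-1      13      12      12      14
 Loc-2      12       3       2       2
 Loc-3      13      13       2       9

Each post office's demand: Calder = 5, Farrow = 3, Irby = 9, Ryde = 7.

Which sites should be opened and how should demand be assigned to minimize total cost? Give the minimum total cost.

Open {Loc-2, Loc-3}: Calder→Loc-3 13·5=65, Farrow→Loc-2 3·3=9, Irby→Loc-3 2·9=18, Ryde→Loc-2 2·7=14.
Loads: Loc-2 carries 10/11, Loc-3 carries 14/17. Service 106; fixed 176; total 282.
Next best feasible plan costs 312.

Minimum total cost: 282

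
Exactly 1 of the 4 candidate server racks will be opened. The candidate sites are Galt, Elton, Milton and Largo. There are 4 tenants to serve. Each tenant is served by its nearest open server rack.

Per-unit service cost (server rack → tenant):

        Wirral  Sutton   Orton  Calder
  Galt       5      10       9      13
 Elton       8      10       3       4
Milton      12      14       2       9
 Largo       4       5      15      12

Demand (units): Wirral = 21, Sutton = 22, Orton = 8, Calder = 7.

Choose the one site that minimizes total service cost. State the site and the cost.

With exactly 1 open, each tenant uses its cheapest among the chosen.
{Largo}: Wirral→Largo 4·21=84, Sutton→Largo 5·22=110, Orton→Largo 15·8=120, Calder→Largo 12·7=84. Service cost 398.
{Elton}: service cost 440
{Galt}: service cost 488
Among all 4 size-1 choices, {Largo} is lowest.

Choose Largo only; total service cost 398.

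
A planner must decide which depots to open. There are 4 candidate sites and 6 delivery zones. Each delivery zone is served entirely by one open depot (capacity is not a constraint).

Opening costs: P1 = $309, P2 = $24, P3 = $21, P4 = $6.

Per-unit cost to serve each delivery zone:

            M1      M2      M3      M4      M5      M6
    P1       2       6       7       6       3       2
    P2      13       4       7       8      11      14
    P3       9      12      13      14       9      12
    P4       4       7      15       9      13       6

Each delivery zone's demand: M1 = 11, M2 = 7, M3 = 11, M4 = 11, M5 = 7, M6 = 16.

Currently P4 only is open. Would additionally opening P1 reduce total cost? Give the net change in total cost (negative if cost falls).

No — net change +25 (cost rises by 25).

Current service cost with {P4}: 544.
Adding P1: each delivery zone re-picks its cheapest; new service cost 260, saving 284.
Extra fixed cost: 309. Net change = 309 − 284 = 25.
(Totals: 550 → 575.)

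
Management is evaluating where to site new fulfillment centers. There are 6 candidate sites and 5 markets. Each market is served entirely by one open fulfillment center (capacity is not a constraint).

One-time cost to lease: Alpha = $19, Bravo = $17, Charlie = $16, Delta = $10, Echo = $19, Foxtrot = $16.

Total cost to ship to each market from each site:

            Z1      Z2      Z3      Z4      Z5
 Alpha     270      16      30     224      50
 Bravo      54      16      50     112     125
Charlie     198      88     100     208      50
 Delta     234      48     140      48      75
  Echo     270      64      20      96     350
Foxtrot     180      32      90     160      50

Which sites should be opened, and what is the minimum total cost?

For any fixed open set, each market goes to its cheapest open site; total = fixed + service.
{Alpha, Bravo, Delta}: Z1→Bravo 54, Z2→Alpha 16, Z3→Alpha 30, Z4→Delta 48, Z5→Alpha 50. Service 198; fixed 46; total 244.
{Bravo, Charlie, Delta, Echo}: service 188 + fixed 62 = 250
{Bravo, Delta, Echo, Foxtrot}: service 188 + fixed 62 = 250
{Alpha, Bravo, Charlie, Delta, Echo, Foxtrot}: service 188 + fixed 97 = 285
No other subset beats 244.

Open Alpha, Bravo and Delta; minimum total cost 244.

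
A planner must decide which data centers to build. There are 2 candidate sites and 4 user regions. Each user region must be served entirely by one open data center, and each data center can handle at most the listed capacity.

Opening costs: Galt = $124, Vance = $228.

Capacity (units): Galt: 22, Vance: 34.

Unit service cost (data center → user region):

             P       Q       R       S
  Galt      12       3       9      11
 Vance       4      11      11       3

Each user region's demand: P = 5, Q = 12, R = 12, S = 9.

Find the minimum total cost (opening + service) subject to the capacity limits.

Minimum total cost: 567

Open {Galt, Vance}: P→Vance 4·5=20, Q→Galt 3·12=36, R→Vance 11·12=132, S→Vance 3·9=27.
Loads: Galt carries 12/22, Vance carries 26/34. Service 215; fixed 352; total 567.
Next best feasible plan costs 607.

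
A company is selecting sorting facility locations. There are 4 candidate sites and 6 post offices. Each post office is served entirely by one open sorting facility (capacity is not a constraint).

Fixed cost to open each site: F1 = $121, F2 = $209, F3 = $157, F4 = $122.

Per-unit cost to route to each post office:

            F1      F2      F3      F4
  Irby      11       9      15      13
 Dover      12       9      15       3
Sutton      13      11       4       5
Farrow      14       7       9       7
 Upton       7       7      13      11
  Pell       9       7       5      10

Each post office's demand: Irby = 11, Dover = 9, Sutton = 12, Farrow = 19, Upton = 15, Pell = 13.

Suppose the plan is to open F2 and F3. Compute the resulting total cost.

Each post office is assigned to its cheapest site among the open ones.
{F2, F3}: Irby→F2 9·11=99, Dover→F2 9·9=81, Sutton→F3 4·12=48, Farrow→F2 7·19=133, Upton→F2 7·15=105, Pell→F3 5·13=65. Service 531; fixed 366; total 897.

Total cost: 897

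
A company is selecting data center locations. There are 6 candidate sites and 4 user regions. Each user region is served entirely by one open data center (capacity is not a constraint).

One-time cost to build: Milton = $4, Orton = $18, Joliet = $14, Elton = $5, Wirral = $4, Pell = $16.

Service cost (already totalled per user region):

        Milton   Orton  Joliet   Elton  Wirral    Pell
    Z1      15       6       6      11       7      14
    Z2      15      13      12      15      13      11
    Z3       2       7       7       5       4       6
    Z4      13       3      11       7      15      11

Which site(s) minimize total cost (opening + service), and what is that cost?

Open Elton and Wirral; minimum total cost 40.

For any fixed open set, each user region goes to its cheapest open site; total = fixed + service.
{Elton, Wirral}: Z1→Wirral 7, Z2→Wirral 13, Z3→Wirral 4, Z4→Elton 7. Service 31; fixed 9; total 40.
{Milton, Elton, Wirral}: service 29 + fixed 13 = 42
{Milton, Wirral}: Z1→Wirral 7, Z2→Wirral 13, Z3→Milton 2, Z4→Milton 13. Service 35; fixed 8; total 43.
{Milton, Orton, Joliet, Elton, Wirral, Pell}: service 22 + fixed 61 = 83
No other subset beats 40.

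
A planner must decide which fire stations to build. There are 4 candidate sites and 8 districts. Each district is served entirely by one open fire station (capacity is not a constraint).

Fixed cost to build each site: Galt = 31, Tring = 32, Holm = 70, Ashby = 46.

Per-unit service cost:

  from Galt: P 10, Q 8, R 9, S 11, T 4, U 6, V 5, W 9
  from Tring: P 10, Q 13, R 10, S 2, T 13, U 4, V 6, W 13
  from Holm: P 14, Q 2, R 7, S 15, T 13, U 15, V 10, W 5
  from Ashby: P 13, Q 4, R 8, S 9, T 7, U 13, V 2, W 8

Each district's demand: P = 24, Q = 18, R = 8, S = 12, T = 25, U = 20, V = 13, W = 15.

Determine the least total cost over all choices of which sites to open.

Minimum total cost: 809

For any fixed open set, each district goes to its cheapest open site; total = fixed + service.
{Galt, Tring, Holm}: P→Galt 10·24=240, Q→Holm 2·18=36, R→Holm 7·8=56, S→Tring 2·12=24, T→Galt 4·25=100, U→Tring 4·20=80, V→Galt 5·13=65, W→Holm 5·15=75. Service 676; fixed 133; total 809.
{Galt, Tring, Holm, Ashby}: P→Galt 10·24=240, Q→Holm 2·18=36, R→Holm 7·8=56, S→Tring 2·12=24, T→Galt 4·25=100, U→Tring 4·20=80, V→Ashby 2·13=26, W→Holm 5·15=75. Service 637; fixed 179; total 816.
{Galt, Tring, Ashby}: P→Galt 10·24=240, Q→Ashby 4·18=72, R→Ashby 8·8=64, S→Tring 2·12=24, T→Galt 4·25=100, U→Tring 4·20=80, V→Ashby 2·13=26, W→Ashby 8·15=120. Service 726; fixed 109; total 835.
{Galt}: service 1008 + fixed 31 = 1039
No other subset beats 809.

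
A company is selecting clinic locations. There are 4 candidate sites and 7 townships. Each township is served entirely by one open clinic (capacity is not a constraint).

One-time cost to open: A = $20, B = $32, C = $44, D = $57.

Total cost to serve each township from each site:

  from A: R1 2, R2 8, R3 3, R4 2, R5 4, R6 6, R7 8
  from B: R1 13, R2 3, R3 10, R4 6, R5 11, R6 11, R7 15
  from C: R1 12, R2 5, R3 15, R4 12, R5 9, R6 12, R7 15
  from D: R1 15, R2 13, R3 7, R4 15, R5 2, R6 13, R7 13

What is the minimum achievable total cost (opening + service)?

Minimum total cost: 53

For any fixed open set, each township goes to its cheapest open site; total = fixed + service.
{A}: R1→A 2, R2→A 8, R3→A 3, R4→A 2, R5→A 4, R6→A 6, R7→A 8. Service 33; fixed 20; total 53.
{A, B}: service 28 + fixed 52 = 80
{A, C}: service 30 + fixed 64 = 94
{A, B, C, D}: service 26 + fixed 153 = 179
No other subset beats 53.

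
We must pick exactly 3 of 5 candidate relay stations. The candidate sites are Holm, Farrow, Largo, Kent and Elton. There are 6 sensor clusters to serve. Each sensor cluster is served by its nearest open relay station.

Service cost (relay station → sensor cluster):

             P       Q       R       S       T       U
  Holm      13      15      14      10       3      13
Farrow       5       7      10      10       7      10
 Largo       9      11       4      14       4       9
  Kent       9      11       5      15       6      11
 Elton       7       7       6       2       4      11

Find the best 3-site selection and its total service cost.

Choose Farrow, Largo and Elton; total service cost 31.

With exactly 3 open, each sensor cluster uses its cheapest among the chosen.
{Farrow, Largo, Elton}: P→Farrow 5, Q→Farrow 7, R→Largo 4, S→Elton 2, T→Largo 4, U→Largo 9. Service cost 31.
{Holm, Largo, Elton}: service cost 32
{Holm, Farrow, Elton}: service cost 33
Among all 10 size-3 choices, {Farrow, Largo, Elton} is lowest.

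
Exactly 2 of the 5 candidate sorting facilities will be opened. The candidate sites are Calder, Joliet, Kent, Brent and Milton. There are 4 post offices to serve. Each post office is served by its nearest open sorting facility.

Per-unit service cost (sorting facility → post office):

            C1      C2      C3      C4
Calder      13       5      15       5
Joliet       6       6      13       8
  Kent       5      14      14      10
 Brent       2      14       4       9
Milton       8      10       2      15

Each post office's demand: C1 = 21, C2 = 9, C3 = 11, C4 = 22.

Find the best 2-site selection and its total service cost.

Choose Calder and Brent; total service cost 241.

With exactly 2 open, each post office uses its cheapest among the chosen.
{Calder, Brent}: C1→Brent 2·21=42, C2→Calder 5·9=45, C3→Brent 4·11=44, C4→Calder 5·22=110. Service cost 241.
{Joliet, Brent}: service cost 316
{Calder, Milton}: service cost 345
Among all 10 size-2 choices, {Calder, Brent} is lowest.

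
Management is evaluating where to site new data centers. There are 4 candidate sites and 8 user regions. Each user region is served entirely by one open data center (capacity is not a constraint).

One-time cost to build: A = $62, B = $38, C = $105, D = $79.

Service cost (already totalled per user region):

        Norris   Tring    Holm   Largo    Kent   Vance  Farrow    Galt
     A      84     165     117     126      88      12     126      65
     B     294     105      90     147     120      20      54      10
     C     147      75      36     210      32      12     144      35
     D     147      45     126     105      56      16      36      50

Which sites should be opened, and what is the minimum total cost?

Open A, B and D; minimum total cost 617.

For any fixed open set, each user region goes to its cheapest open site; total = fixed + service.
{A, B, D}: Norris→A 84, Tring→D 45, Holm→B 90, Largo→D 105, Kent→D 56, Vance→A 12, Farrow→D 36, Galt→B 10. Service 438; fixed 179; total 617.
{B, D}: Norris→D 147, Tring→D 45, Holm→B 90, Largo→D 105, Kent→D 56, Vance→D 16, Farrow→D 36, Galt→B 10. Service 505; fixed 117; total 622.
{A, C, D}: service 385 + fixed 246 = 631
{A, B, C, D}: service 360 + fixed 284 = 644
No other subset beats 617.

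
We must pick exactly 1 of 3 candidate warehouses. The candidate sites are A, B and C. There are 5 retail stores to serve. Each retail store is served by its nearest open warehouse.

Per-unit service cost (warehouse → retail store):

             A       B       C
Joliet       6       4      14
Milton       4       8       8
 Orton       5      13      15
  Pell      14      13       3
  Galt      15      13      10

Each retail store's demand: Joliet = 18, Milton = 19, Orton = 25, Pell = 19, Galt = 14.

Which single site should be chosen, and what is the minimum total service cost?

With exactly 1 open, each retail store uses its cheapest among the chosen.
{A}: Joliet→A 6·18=108, Milton→A 4·19=76, Orton→A 5·25=125, Pell→A 14·19=266, Galt→A 15·14=210. Service cost 785.
{C}: service cost 976
{B}: service cost 978
Among all 3 size-1 choices, {A} is lowest.

Choose A only; total service cost 785.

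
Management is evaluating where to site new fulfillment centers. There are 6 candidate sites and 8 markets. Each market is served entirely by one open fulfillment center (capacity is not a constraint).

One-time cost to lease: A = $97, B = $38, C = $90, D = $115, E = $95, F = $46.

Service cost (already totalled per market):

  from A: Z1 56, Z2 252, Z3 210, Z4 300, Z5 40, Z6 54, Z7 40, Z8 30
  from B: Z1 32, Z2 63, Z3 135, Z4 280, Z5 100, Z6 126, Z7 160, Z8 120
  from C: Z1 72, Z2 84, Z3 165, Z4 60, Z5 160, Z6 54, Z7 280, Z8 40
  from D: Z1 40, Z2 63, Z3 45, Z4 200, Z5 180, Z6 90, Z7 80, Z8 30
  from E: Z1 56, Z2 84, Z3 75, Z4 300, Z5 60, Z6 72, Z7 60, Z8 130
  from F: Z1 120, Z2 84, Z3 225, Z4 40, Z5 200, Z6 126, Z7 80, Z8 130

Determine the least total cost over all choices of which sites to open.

Minimum total cost: 610

For any fixed open set, each market goes to its cheapest open site; total = fixed + service.
{A, D, F}: Z1→D 40, Z2→D 63, Z3→D 45, Z4→F 40, Z5→A 40, Z6→A 54, Z7→A 40, Z8→A 30. Service 352; fixed 258; total 610.
{A, B, F}: service 434 + fixed 181 = 615
{A, B, D, F}: Z1→B 32, Z2→B 63, Z3→D 45, Z4→F 40, Z5→A 40, Z6→A 54, Z7→A 40, Z8→A 30. Service 344; fixed 296; total 640.
{A, B, C, D, E, F}: service 344 + fixed 481 = 825
No other subset beats 610.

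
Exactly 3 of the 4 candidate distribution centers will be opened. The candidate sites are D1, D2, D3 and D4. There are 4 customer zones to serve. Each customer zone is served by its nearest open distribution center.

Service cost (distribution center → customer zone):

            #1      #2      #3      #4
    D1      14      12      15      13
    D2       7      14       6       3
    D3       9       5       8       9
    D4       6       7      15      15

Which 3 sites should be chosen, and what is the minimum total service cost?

With exactly 3 open, each customer zone uses its cheapest among the chosen.
{D2, D3, D4}: #1→D4 6, #2→D3 5, #3→D2 6, #4→D2 3. Service cost 20.
{D1, D2, D3}: service cost 21
{D1, D2, D4}: service cost 22
Among all 4 size-3 choices, {D2, D3, D4} is lowest.

Choose D2, D3 and D4; total service cost 20.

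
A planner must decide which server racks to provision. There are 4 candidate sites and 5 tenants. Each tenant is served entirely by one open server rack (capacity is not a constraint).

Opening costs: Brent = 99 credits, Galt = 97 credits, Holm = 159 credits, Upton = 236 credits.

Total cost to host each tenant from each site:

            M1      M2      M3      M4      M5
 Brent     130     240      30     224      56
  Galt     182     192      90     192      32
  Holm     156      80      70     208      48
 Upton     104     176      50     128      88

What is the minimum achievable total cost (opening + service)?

For any fixed open set, each tenant goes to its cheapest open site; total = fixed + service.
{Holm}: M1→Holm 156, M2→Holm 80, M3→Holm 70, M4→Holm 208, M5→Holm 48. Service 562; fixed 159; total 721.
{Brent, Holm}: service 496 + fixed 258 = 754
{Brent, Galt}: M1→Brent 130, M2→Galt 192, M3→Brent 30, M4→Galt 192, M5→Galt 32. Service 576; fixed 196; total 772.
{Brent, Galt, Holm, Upton}: service 374 + fixed 591 = 965
No other subset beats 721.

Minimum total cost: 721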